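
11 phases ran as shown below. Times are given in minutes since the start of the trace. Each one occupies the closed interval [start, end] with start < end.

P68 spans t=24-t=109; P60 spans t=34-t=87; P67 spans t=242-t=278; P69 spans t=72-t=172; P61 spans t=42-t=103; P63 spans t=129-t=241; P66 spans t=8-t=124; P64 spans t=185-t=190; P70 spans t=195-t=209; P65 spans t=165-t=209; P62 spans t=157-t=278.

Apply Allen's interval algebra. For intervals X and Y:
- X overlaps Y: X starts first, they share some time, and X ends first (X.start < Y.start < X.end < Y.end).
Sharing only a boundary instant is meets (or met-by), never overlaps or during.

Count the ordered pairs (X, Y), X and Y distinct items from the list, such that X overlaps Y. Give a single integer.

Checking all 110 ordered pairs for relation 'overlaps'; matching pairs in alphabetical order:
(P60, P61): P60 overlaps P61 ✓
(P60, P69): P60 overlaps P69 ✓
(P61, P69): P61 overlaps P69 ✓
(P63, P62): P63 overlaps P62 ✓
(P66, P69): P66 overlaps P69 ✓
(P68, P69): P68 overlaps P69 ✓
(P69, P62): P69 overlaps P62 ✓
(P69, P63): P69 overlaps P63 ✓
(P69, P65): P69 overlaps P65 ✓
Count: 9.

9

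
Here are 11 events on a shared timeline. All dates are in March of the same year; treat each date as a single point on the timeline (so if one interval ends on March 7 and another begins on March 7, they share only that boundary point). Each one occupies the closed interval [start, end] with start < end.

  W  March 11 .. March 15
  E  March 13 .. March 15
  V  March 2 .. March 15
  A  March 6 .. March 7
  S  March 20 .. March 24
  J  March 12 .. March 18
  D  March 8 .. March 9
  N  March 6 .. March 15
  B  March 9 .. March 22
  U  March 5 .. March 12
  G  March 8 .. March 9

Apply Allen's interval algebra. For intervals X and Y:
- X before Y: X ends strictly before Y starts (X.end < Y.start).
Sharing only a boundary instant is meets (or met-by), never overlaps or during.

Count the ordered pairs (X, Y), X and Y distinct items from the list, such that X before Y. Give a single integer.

Checking all 110 ordered pairs for relation 'before'; matching pairs in alphabetical order:
(A, B): A before B ✓
(A, D): A before D ✓
(A, E): A before E ✓
(A, G): A before G ✓
(A, J): A before J ✓
(A, S): A before S ✓
(A, W): A before W ✓
(D, E): D before E ✓
(D, J): D before J ✓
(D, S): D before S ✓
(D, W): D before W ✓
(E, S): E before S ✓
(G, E): G before E ✓
(G, J): G before J ✓
(G, S): G before S ✓
(G, W): G before W ✓
(J, S): J before S ✓
(N, S): N before S ✓
(U, E): U before E ✓
(U, S): U before S ✓
(V, S): V before S ✓
(W, S): W before S ✓
Count: 22.

22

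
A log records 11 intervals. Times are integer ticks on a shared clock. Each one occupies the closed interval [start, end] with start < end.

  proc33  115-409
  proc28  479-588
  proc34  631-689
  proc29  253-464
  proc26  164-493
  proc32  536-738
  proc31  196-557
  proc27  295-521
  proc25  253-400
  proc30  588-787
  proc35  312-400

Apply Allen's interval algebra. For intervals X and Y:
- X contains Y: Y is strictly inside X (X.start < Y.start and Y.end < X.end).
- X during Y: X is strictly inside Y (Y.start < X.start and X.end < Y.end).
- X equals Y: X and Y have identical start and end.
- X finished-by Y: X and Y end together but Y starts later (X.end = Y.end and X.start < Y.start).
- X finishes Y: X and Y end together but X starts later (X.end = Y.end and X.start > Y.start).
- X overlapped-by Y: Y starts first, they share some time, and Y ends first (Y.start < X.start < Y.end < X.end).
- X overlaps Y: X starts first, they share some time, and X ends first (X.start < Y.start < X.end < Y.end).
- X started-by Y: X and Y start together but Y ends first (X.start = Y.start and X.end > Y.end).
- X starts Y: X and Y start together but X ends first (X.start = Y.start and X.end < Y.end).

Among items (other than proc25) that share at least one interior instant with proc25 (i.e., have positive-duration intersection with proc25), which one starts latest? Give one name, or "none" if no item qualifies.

Target proc25 = [253, 400].
proc26 [164, 493] → contains → candidate.
proc27 [295, 521] → overlapped-by → candidate.
proc28 [479, 588] → after → excluded.
proc29 [253, 464] → started-by → candidate.
proc30 [588, 787] → after → excluded.
proc31 [196, 557] → contains → candidate.
proc32 [536, 738] → after → excluded.
proc33 [115, 409] → contains → candidate.
proc34 [631, 689] → after → excluded.
proc35 [312, 400] → finishes → candidate.
Among candidates, latest start is 312 → proc35.

proc35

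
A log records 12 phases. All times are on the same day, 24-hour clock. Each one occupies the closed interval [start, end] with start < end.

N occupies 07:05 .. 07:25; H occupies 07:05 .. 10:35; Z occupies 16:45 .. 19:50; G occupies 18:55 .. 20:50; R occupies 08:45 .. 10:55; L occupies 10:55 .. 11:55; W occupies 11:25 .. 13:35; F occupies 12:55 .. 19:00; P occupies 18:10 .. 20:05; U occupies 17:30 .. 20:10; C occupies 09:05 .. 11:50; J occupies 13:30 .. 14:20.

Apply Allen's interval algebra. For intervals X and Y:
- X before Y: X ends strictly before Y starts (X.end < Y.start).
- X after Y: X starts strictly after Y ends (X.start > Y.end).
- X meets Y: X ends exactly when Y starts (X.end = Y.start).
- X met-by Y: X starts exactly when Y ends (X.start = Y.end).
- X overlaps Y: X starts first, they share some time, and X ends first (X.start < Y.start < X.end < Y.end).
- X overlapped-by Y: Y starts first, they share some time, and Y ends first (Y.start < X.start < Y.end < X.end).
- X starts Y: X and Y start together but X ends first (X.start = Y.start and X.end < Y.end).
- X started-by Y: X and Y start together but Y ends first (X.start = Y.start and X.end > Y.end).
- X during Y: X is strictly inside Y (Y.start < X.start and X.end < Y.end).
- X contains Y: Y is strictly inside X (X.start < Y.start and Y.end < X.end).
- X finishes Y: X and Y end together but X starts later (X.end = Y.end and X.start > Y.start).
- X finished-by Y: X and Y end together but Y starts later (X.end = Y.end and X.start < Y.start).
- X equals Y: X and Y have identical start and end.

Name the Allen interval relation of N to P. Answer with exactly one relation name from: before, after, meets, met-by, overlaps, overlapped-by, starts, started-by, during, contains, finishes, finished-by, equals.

N = [07:05, 07:25]; P = [18:10, 20:05].
Compare endpoints: N.start < P.start, N.start < P.end, N.end < P.start, N.end < P.end.
That pattern is 'before'.

before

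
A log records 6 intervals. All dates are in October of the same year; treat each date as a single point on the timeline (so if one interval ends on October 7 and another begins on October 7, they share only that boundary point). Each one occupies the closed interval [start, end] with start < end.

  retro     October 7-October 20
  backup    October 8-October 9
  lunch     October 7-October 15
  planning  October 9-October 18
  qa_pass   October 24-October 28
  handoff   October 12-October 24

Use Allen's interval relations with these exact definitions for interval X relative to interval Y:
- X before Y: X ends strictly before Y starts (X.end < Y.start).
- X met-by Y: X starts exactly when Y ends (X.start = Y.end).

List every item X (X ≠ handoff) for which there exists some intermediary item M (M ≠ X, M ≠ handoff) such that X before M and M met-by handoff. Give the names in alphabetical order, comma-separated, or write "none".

backup, lunch, planning, retro

Target handoff = [October 12, October 24].
Intermediaries M with M met-by handoff: qa_pass.
Via qa_pass — items with X before qa_pass: backup, lunch, planning, retro.
Union: backup, lunch, planning, retro.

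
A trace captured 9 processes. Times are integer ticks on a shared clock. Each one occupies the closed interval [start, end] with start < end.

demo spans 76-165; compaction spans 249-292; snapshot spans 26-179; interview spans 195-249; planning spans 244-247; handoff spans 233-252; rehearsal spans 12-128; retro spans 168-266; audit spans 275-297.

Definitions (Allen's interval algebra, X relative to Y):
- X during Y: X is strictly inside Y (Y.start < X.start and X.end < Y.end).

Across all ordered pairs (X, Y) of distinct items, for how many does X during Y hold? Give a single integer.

6

Checking all 72 ordered pairs for relation 'during'; matching pairs in alphabetical order:
(demo, snapshot): demo during snapshot ✓
(handoff, retro): handoff during retro ✓
(interview, retro): interview during retro ✓
(planning, handoff): planning during handoff ✓
(planning, interview): planning during interview ✓
(planning, retro): planning during retro ✓
Count: 6.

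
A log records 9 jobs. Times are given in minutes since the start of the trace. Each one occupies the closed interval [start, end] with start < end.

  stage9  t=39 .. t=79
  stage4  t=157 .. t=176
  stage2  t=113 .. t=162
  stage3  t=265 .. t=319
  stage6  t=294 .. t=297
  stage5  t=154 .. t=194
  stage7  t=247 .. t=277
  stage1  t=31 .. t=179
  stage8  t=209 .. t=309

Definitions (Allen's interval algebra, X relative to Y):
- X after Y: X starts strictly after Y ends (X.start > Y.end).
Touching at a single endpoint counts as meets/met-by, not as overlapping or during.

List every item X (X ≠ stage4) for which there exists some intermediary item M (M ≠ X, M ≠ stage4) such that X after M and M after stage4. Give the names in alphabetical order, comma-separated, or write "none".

Target stage4 = [t=157, t=176].
Intermediaries M with M after stage4: stage3, stage6, stage7, stage8.
Via stage3 — items with X after stage3: none.
Via stage6 — items with X after stage6: none.
Via stage7 — items with X after stage7: stage6.
Via stage8 — items with X after stage8: none.
Union: stage6.

stage6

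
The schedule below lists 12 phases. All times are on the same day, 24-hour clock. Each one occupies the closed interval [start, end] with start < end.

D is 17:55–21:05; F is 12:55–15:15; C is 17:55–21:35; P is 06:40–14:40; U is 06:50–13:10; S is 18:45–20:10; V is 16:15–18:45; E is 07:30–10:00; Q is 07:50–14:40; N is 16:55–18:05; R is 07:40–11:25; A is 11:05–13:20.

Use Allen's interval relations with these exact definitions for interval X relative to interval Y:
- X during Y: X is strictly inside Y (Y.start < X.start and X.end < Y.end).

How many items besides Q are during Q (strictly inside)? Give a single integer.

Target Q = [07:50, 14:40].
A [11:05, 13:20] → during → counts.
C [17:55, 21:35] → after → no.
D [17:55, 21:05] → after → no.
E [07:30, 10:00] → overlaps → no.
F [12:55, 15:15] → overlapped-by → no.
N [16:55, 18:05] → after → no.
P [06:40, 14:40] → finished-by → no.
R [07:40, 11:25] → overlaps → no.
S [18:45, 20:10] → after → no.
U [06:50, 13:10] → overlaps → no.
V [16:15, 18:45] → after → no.
Total: 1.

1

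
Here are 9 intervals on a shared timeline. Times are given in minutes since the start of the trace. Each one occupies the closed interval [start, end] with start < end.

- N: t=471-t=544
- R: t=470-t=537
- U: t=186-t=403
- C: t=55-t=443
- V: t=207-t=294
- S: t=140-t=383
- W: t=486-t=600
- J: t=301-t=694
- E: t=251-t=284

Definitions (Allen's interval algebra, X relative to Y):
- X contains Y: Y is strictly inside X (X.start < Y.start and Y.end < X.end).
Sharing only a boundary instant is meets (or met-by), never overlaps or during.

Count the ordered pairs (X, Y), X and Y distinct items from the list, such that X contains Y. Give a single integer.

12

Checking all 72 ordered pairs for relation 'contains'; matching pairs in alphabetical order:
(C, E): C contains E ✓
(C, S): C contains S ✓
(C, U): C contains U ✓
(C, V): C contains V ✓
(J, N): J contains N ✓
(J, R): J contains R ✓
(J, W): J contains W ✓
(S, E): S contains E ✓
(S, V): S contains V ✓
(U, E): U contains E ✓
(U, V): U contains V ✓
(V, E): V contains E ✓
Count: 12.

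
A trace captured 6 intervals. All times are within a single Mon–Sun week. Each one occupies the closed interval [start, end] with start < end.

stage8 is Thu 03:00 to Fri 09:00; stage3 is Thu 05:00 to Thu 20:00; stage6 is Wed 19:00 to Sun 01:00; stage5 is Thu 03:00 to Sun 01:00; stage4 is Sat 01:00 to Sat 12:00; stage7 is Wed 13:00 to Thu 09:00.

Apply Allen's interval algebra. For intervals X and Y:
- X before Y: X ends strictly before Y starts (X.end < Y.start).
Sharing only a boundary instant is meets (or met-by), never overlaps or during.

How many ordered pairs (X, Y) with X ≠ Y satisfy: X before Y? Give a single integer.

3

Checking all 30 ordered pairs for relation 'before'; matching pairs in alphabetical order:
(stage3, stage4): stage3 before stage4 ✓
(stage7, stage4): stage7 before stage4 ✓
(stage8, stage4): stage8 before stage4 ✓
Count: 3.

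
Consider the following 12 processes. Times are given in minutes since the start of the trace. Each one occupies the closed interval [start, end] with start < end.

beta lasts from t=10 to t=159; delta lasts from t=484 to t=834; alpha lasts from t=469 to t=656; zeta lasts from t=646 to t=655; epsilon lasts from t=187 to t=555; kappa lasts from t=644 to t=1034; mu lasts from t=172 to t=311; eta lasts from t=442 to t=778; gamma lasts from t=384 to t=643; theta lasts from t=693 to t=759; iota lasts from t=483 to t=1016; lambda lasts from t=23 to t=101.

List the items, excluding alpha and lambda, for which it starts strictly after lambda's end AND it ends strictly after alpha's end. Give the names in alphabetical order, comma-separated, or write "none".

Conditions: its start is strictly after lambda's end (X.start > t=101) AND its end is strictly after alpha's end (X.end > t=656).
beta: start t=10 > t=101? ✗; end t=159 > t=656? ✗ → no.
delta: start t=484 > t=101? ✓; end t=834 > t=656? ✓ → yes.
epsilon: start t=187 > t=101? ✓; end t=555 > t=656? ✗ → no.
eta: start t=442 > t=101? ✓; end t=778 > t=656? ✓ → yes.
gamma: start t=384 > t=101? ✓; end t=643 > t=656? ✗ → no.
iota: start t=483 > t=101? ✓; end t=1016 > t=656? ✓ → yes.
kappa: start t=644 > t=101? ✓; end t=1034 > t=656? ✓ → yes.
mu: start t=172 > t=101? ✓; end t=311 > t=656? ✗ → no.
theta: start t=693 > t=101? ✓; end t=759 > t=656? ✓ → yes.
zeta: start t=646 > t=101? ✓; end t=655 > t=656? ✗ → no.
Result: delta, eta, iota, kappa, theta.

delta, eta, iota, kappa, theta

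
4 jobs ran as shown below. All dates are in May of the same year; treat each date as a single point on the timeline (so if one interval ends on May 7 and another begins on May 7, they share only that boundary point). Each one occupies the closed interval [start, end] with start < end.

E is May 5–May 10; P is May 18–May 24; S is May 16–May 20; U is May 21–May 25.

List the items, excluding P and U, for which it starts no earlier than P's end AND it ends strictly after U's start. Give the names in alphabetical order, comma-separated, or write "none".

Conditions: its start is no earlier than P's end (X.start >= May 24) AND its end is strictly after U's start (X.end > May 21).
E: start May 5 >= May 24? ✗; end May 10 > May 21? ✗ → no.
S: start May 16 >= May 24? ✗; end May 20 > May 21? ✗ → no.
Result: none.

none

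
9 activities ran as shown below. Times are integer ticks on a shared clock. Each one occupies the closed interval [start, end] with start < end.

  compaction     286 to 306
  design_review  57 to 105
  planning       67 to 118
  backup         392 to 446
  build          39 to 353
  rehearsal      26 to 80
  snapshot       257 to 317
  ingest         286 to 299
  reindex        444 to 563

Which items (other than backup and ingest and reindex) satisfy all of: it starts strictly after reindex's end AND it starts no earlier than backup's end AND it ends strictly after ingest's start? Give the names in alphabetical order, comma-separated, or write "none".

Conditions: its start is strictly after reindex's end (X.start > 563) AND its start is no earlier than backup's end (X.start >= 446) AND its end is strictly after ingest's start (X.end > 286).
build: start 39 > 563? ✗; start 39 >= 446? ✗; end 353 > 286? ✓ → no.
compaction: start 286 > 563? ✗; start 286 >= 446? ✗; end 306 > 286? ✓ → no.
design_review: start 57 > 563? ✗; start 57 >= 446? ✗; end 105 > 286? ✗ → no.
planning: start 67 > 563? ✗; start 67 >= 446? ✗; end 118 > 286? ✗ → no.
rehearsal: start 26 > 563? ✗; start 26 >= 446? ✗; end 80 > 286? ✗ → no.
snapshot: start 257 > 563? ✗; start 257 >= 446? ✗; end 317 > 286? ✓ → no.
Result: none.

none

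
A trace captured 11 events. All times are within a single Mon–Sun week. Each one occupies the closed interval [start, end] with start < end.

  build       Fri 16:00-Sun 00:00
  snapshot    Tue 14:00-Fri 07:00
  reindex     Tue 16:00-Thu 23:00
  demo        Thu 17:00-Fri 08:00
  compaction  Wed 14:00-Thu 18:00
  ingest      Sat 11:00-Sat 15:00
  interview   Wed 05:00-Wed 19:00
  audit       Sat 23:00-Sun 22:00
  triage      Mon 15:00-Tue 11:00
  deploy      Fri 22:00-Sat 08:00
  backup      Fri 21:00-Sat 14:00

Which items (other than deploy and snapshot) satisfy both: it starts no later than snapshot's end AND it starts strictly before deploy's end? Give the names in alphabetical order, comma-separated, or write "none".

compaction, demo, interview, reindex, triage

Conditions: its start is no later than snapshot's end (X.start <= Fri 07:00) AND its start is strictly before deploy's end (X.start < Sat 08:00).
audit: start Sat 23:00 <= Fri 07:00? ✗; start Sat 23:00 < Sat 08:00? ✗ → no.
backup: start Fri 21:00 <= Fri 07:00? ✗; start Fri 21:00 < Sat 08:00? ✓ → no.
build: start Fri 16:00 <= Fri 07:00? ✗; start Fri 16:00 < Sat 08:00? ✓ → no.
compaction: start Wed 14:00 <= Fri 07:00? ✓; start Wed 14:00 < Sat 08:00? ✓ → yes.
demo: start Thu 17:00 <= Fri 07:00? ✓; start Thu 17:00 < Sat 08:00? ✓ → yes.
ingest: start Sat 11:00 <= Fri 07:00? ✗; start Sat 11:00 < Sat 08:00? ✗ → no.
interview: start Wed 05:00 <= Fri 07:00? ✓; start Wed 05:00 < Sat 08:00? ✓ → yes.
reindex: start Tue 16:00 <= Fri 07:00? ✓; start Tue 16:00 < Sat 08:00? ✓ → yes.
triage: start Mon 15:00 <= Fri 07:00? ✓; start Mon 15:00 < Sat 08:00? ✓ → yes.
Result: compaction, demo, interview, reindex, triage.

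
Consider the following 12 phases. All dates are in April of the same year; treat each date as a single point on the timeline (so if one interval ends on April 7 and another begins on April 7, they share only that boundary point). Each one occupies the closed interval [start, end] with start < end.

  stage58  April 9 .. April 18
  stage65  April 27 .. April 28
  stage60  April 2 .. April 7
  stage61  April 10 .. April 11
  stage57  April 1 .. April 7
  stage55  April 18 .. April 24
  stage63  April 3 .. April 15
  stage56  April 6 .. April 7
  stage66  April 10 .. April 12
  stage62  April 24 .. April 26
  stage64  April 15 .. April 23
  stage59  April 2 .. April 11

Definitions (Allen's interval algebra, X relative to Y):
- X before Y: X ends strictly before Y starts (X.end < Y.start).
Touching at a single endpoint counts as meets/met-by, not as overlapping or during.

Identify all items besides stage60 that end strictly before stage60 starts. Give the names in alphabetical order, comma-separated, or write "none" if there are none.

none

Target stage60 = [April 2, April 7].
stage55 [April 18, April 24] → after → no.
stage56 [April 6, April 7] → finishes → no.
stage57 [April 1, April 7] → finished-by → no.
stage58 [April 9, April 18] → after → no.
stage59 [April 2, April 11] → started-by → no.
stage61 [April 10, April 11] → after → no.
stage62 [April 24, April 26] → after → no.
stage63 [April 3, April 15] → overlapped-by → no.
stage64 [April 15, April 23] → after → no.
stage65 [April 27, April 28] → after → no.
stage66 [April 10, April 12] → after → no.
Result: none.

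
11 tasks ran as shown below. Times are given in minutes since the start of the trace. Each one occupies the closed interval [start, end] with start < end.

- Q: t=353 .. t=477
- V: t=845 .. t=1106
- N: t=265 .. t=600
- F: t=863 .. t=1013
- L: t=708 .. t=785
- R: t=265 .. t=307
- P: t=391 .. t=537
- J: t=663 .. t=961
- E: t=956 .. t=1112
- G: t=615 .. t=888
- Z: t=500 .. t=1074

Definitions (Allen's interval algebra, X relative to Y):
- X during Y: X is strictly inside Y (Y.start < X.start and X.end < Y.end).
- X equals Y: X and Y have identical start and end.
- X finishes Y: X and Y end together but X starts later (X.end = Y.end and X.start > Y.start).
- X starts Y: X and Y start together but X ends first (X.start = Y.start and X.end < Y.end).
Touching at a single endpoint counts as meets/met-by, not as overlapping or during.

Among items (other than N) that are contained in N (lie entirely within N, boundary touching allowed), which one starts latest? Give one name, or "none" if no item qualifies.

P

Target N = [t=265, t=600].
E [t=956, t=1112] → after → excluded.
F [t=863, t=1013] → after → excluded.
G [t=615, t=888] → after → excluded.
J [t=663, t=961] → after → excluded.
L [t=708, t=785] → after → excluded.
P [t=391, t=537] → during → candidate.
Q [t=353, t=477] → during → candidate.
R [t=265, t=307] → starts → candidate.
V [t=845, t=1106] → after → excluded.
Z [t=500, t=1074] → overlapped-by → excluded.
Among candidates, latest start is t=391 → P.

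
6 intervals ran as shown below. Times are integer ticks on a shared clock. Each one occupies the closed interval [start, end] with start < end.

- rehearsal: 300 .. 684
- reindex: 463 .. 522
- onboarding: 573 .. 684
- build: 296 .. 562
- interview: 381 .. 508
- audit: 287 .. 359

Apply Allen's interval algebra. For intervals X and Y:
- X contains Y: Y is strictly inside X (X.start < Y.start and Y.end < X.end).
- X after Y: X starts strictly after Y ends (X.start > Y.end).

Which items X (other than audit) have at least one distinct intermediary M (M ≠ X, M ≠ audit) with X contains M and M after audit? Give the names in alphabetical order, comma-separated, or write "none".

build, rehearsal

Target audit = [287, 359].
Intermediaries M with M after audit: interview, onboarding, reindex.
Via interview — items with X contains interview: build, rehearsal.
Via onboarding — items with X contains onboarding: none.
Via reindex — items with X contains reindex: build, rehearsal.
Union: build, rehearsal.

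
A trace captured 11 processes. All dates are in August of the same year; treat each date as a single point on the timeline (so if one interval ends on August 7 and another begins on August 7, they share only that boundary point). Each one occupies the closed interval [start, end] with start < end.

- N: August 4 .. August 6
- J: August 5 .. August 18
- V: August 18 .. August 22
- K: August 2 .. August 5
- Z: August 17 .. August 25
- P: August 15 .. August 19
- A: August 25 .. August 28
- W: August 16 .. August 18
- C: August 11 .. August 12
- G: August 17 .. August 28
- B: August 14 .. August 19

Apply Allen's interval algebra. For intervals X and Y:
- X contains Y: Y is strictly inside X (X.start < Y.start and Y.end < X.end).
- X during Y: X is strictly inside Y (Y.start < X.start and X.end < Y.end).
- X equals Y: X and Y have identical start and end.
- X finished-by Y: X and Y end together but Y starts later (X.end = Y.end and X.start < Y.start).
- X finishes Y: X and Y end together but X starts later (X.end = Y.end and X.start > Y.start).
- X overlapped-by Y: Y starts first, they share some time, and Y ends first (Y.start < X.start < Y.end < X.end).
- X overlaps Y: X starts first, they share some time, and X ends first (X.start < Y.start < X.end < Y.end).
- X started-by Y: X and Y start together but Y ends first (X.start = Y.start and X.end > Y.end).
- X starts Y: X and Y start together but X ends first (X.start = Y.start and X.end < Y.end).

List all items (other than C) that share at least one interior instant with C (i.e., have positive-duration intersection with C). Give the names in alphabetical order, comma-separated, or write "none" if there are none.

J

Target C = [August 11, August 12].
A [August 25, August 28] → after → no.
B [August 14, August 19] → after → no.
G [August 17, August 28] → after → no.
J [August 5, August 18] → contains → yes.
K [August 2, August 5] → before → no.
N [August 4, August 6] → before → no.
P [August 15, August 19] → after → no.
V [August 18, August 22] → after → no.
W [August 16, August 18] → after → no.
Z [August 17, August 25] → after → no.
Result: J.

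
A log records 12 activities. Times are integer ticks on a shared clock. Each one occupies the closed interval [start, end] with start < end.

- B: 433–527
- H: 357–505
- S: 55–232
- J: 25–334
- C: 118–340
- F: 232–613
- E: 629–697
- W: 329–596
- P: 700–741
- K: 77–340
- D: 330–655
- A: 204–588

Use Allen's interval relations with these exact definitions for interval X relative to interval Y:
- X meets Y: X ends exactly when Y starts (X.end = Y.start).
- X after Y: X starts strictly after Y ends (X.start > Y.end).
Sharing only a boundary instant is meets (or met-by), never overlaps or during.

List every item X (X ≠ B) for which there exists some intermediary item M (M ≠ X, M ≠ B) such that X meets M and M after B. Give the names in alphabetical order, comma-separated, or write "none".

none

Target B = [433, 527].
Intermediaries M with M after B: E, P.
Via E — items with X meets E: none.
Via P — items with X meets P: none.
Union: none.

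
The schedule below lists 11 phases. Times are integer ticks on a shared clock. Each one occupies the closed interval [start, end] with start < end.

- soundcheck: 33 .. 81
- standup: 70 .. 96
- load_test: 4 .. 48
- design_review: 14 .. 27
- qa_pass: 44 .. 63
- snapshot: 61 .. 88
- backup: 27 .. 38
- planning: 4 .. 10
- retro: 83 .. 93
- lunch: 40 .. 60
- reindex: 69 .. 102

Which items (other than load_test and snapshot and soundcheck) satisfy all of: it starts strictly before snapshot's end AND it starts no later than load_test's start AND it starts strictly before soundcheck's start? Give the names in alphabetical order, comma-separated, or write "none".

planning

Conditions: its start is strictly before snapshot's end (X.start < 88) AND its start is no later than load_test's start (X.start <= 4) AND its start is strictly before soundcheck's start (X.start < 33).
backup: start 27 < 88? ✓; start 27 <= 4? ✗; start 27 < 33? ✓ → no.
design_review: start 14 < 88? ✓; start 14 <= 4? ✗; start 14 < 33? ✓ → no.
lunch: start 40 < 88? ✓; start 40 <= 4? ✗; start 40 < 33? ✗ → no.
planning: start 4 < 88? ✓; start 4 <= 4? ✓; start 4 < 33? ✓ → yes.
qa_pass: start 44 < 88? ✓; start 44 <= 4? ✗; start 44 < 33? ✗ → no.
reindex: start 69 < 88? ✓; start 69 <= 4? ✗; start 69 < 33? ✗ → no.
retro: start 83 < 88? ✓; start 83 <= 4? ✗; start 83 < 33? ✗ → no.
standup: start 70 < 88? ✓; start 70 <= 4? ✗; start 70 < 33? ✗ → no.
Result: planning.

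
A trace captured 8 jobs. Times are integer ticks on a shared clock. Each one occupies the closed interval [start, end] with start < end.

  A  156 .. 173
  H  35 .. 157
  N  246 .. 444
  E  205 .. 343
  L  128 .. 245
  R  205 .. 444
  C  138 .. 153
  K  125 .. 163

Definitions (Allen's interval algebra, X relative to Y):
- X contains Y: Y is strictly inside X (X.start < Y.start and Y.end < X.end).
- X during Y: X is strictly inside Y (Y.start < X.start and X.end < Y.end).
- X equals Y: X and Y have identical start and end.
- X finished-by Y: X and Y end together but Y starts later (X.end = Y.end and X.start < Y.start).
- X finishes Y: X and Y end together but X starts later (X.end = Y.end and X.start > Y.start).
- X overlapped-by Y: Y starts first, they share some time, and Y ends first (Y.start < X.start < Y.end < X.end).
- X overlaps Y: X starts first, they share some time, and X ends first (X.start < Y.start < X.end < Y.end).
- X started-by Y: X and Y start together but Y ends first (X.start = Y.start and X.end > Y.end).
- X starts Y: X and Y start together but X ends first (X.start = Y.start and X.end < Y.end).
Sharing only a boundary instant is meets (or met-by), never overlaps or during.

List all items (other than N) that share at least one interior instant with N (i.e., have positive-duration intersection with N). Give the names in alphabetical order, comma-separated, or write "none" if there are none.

E, R

Target N = [246, 444].
A [156, 173] → before → no.
C [138, 153] → before → no.
E [205, 343] → overlaps → yes.
H [35, 157] → before → no.
K [125, 163] → before → no.
L [128, 245] → before → no.
R [205, 444] → finished-by → yes.
Result: E, R.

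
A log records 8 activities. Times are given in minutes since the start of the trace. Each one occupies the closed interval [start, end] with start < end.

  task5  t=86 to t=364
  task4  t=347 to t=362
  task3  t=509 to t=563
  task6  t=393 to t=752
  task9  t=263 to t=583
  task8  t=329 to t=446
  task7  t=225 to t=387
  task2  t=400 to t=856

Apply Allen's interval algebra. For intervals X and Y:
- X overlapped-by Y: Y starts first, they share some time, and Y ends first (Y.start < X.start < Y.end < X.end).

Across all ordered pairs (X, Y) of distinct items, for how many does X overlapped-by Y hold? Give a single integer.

10

Checking all 56 ordered pairs for relation 'overlapped-by'; matching pairs in alphabetical order:
(task2, task6): task2 overlapped-by task6 ✓
(task2, task8): task2 overlapped-by task8 ✓
(task2, task9): task2 overlapped-by task9 ✓
(task6, task8): task6 overlapped-by task8 ✓
(task6, task9): task6 overlapped-by task9 ✓
(task7, task5): task7 overlapped-by task5 ✓
(task8, task5): task8 overlapped-by task5 ✓
(task8, task7): task8 overlapped-by task7 ✓
(task9, task5): task9 overlapped-by task5 ✓
(task9, task7): task9 overlapped-by task7 ✓
Count: 10.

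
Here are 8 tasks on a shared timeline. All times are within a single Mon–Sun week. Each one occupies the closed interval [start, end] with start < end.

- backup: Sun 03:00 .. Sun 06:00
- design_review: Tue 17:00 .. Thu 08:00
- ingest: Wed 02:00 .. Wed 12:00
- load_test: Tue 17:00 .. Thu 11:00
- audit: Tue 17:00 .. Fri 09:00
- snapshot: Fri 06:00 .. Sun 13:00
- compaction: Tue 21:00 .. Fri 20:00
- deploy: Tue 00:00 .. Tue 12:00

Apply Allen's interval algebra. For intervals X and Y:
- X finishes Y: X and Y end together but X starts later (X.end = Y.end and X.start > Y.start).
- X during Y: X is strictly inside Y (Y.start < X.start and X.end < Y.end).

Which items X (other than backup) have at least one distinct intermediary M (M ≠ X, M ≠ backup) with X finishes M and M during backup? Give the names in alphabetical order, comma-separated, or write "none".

Target backup = [Sun 03:00, Sun 06:00].
Intermediaries M with M during backup: none.
Union: none.

none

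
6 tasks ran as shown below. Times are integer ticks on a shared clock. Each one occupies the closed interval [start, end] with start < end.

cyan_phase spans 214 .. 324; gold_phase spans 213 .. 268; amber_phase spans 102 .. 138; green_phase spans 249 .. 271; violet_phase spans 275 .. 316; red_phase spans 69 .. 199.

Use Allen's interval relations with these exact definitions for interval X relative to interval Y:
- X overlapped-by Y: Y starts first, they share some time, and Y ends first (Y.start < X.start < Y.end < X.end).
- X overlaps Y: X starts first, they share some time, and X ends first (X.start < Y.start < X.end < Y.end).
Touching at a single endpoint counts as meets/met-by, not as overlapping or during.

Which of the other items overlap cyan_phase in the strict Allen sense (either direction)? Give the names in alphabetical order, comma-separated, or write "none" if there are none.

Target cyan_phase = [214, 324].
amber_phase [102, 138] → before → no.
gold_phase [213, 268] → overlaps → yes.
green_phase [249, 271] → during → no.
red_phase [69, 199] → before → no.
violet_phase [275, 316] → during → no.
Result: gold_phase.

gold_phase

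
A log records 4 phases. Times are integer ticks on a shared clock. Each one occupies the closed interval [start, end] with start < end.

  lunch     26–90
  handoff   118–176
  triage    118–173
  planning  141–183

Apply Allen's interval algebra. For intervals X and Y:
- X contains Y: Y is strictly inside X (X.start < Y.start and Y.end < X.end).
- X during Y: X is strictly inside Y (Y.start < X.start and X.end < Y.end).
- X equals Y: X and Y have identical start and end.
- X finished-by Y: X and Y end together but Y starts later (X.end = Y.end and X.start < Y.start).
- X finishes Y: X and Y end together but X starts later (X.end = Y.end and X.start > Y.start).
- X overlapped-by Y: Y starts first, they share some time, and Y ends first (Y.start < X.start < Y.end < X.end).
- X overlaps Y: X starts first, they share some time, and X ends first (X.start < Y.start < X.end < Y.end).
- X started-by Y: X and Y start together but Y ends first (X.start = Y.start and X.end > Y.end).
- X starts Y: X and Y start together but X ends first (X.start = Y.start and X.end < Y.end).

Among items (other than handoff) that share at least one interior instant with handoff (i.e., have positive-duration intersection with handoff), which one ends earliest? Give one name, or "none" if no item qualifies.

triage

Target handoff = [118, 176].
lunch [26, 90] → before → excluded.
planning [141, 183] → overlapped-by → candidate.
triage [118, 173] → starts → candidate.
Among candidates, earliest end is 173 → triage.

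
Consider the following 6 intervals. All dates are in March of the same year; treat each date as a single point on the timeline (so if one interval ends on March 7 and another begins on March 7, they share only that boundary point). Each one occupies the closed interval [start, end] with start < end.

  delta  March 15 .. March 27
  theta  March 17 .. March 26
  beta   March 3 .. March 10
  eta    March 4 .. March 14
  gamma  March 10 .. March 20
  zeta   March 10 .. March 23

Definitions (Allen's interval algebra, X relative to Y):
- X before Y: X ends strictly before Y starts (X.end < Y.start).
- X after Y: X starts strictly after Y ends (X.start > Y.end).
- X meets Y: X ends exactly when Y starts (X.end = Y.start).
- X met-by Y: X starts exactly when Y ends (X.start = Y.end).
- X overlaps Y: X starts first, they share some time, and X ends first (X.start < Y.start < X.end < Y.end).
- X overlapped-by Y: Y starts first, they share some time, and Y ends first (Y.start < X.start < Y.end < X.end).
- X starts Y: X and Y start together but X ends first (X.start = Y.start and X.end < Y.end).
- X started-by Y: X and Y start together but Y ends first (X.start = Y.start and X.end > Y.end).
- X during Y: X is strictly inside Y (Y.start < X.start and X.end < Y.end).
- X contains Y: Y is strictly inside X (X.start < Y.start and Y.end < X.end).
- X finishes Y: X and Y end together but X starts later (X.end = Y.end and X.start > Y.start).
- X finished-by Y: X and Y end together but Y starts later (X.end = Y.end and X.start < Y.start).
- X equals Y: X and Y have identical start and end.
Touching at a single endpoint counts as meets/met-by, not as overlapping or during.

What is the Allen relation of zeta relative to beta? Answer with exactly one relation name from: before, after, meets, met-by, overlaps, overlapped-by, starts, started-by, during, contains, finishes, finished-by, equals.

zeta = [March 10, March 23]; beta = [March 3, March 10].
Compare endpoints: zeta.start > beta.start, zeta.start = beta.end, zeta.end > beta.start, zeta.end > beta.end.
That pattern is 'met-by'.

met-by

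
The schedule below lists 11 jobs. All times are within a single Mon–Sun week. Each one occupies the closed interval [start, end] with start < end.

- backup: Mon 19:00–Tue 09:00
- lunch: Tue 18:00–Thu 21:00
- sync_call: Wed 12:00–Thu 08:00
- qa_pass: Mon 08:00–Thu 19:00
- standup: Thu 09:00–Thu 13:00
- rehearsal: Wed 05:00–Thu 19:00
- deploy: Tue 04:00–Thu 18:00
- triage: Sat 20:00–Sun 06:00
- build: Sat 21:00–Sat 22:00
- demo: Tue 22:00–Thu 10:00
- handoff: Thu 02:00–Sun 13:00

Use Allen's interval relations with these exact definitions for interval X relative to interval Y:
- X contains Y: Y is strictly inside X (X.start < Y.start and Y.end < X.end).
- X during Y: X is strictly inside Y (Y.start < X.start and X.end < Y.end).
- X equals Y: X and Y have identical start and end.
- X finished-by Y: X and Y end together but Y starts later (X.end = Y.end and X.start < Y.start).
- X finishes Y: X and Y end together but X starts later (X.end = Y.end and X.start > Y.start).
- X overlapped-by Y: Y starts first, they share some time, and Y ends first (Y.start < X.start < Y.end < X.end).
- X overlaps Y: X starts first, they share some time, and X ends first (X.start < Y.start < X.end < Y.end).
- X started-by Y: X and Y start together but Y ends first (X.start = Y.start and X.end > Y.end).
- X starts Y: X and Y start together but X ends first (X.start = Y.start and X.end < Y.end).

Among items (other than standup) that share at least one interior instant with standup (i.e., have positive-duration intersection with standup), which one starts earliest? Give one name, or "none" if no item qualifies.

Target standup = [Thu 09:00, Thu 13:00].
backup [Mon 19:00, Tue 09:00] → before → excluded.
build [Sat 21:00, Sat 22:00] → after → excluded.
demo [Tue 22:00, Thu 10:00] → overlaps → candidate.
deploy [Tue 04:00, Thu 18:00] → contains → candidate.
handoff [Thu 02:00, Sun 13:00] → contains → candidate.
lunch [Tue 18:00, Thu 21:00] → contains → candidate.
qa_pass [Mon 08:00, Thu 19:00] → contains → candidate.
rehearsal [Wed 05:00, Thu 19:00] → contains → candidate.
sync_call [Wed 12:00, Thu 08:00] → before → excluded.
triage [Sat 20:00, Sun 06:00] → after → excluded.
Among candidates, earliest start is Mon 08:00 → qa_pass.

qa_pass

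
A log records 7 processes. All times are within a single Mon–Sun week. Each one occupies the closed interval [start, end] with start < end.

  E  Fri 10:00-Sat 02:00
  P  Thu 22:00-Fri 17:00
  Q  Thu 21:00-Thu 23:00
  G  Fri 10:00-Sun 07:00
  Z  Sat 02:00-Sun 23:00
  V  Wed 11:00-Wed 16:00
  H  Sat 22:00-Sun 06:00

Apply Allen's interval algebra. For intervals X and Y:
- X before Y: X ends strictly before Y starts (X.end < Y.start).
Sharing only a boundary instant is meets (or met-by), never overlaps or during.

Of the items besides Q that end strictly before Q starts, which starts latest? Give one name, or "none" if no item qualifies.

V

Target Q = [Thu 21:00, Thu 23:00].
E [Fri 10:00, Sat 02:00] → after → excluded.
G [Fri 10:00, Sun 07:00] → after → excluded.
H [Sat 22:00, Sun 06:00] → after → excluded.
P [Thu 22:00, Fri 17:00] → overlapped-by → excluded.
V [Wed 11:00, Wed 16:00] → before → candidate.
Z [Sat 02:00, Sun 23:00] → after → excluded.
Among candidates, latest start is Wed 11:00 → V.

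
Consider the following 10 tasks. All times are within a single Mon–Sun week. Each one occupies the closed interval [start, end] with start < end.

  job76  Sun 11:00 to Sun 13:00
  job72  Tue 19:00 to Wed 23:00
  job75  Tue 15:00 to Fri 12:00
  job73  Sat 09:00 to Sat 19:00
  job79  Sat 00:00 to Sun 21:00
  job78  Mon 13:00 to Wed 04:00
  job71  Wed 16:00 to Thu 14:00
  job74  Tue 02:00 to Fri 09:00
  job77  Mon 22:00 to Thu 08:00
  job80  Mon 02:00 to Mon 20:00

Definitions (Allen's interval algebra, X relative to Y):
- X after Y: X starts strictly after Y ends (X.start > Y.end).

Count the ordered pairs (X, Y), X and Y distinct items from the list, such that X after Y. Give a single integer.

28

Checking all 90 ordered pairs for relation 'after'; matching pairs in alphabetical order:
(job71, job78): job71 after job78 ✓
(job71, job80): job71 after job80 ✓
(job72, job80): job72 after job80 ✓
(job73, job71): job73 after job71 ✓
(job73, job72): job73 after job72 ✓
(job73, job74): job73 after job74 ✓
(job73, job75): job73 after job75 ✓
(job73, job77): job73 after job77 ✓
(job73, job78): job73 after job78 ✓
(job73, job80): job73 after job80 ✓
(job74, job80): job74 after job80 ✓
(job75, job80): job75 after job80 ✓
(job76, job71): job76 after job71 ✓
(job76, job72): job76 after job72 ✓
(job76, job73): job76 after job73 ✓
(job76, job74): job76 after job74 ✓
(job76, job75): job76 after job75 ✓
(job76, job77): job76 after job77 ✓
(job76, job78): job76 after job78 ✓
(job76, job80): job76 after job80 ✓
(job77, job80): job77 after job80 ✓
(job79, job71): job79 after job71 ✓
(job79, job72): job79 after job72 ✓
(job79, job74): job79 after job74 ✓
... plus 4 further pairs not listed.
Count: 28.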